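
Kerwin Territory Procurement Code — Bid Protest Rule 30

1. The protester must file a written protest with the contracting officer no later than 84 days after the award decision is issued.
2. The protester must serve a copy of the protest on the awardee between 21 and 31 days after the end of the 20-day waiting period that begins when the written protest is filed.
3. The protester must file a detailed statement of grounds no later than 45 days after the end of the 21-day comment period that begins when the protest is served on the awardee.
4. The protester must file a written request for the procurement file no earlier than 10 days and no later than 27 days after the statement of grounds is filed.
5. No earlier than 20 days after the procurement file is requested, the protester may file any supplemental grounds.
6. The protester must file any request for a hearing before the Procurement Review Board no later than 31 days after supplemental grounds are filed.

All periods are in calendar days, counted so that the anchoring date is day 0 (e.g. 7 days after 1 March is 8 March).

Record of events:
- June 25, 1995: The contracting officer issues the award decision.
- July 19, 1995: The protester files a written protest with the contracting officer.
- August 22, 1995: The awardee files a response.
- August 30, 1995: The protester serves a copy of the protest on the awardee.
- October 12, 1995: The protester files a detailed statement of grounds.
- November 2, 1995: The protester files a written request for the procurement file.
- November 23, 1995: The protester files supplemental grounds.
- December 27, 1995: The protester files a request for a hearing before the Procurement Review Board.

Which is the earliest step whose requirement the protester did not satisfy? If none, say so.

Step 1 — counting 84 days from June 25, 1995 (when the award decision is issued) gives a deadline of September 17, 1995; done July 19, 1995 — timely.
Step 2 — 21 and 31 days from August 8, 1995 (end of the 20-day waiting period, which began when the written protest is filed on July 19, 1995) are August 29, 1995 and September 8, 1995 respectively; done August 30, 1995 — within the window.
Step 3 — counting 45 days from September 20, 1995 (end of the 21-day comment period, which began when the protest is served on the awardee on August 30, 1995) gives a deadline of November 4, 1995; completed October 12, 1995, before the deadline.
Step 4 — 10 and 27 days from October 12, 1995 (when the statement of grounds is filed) are October 22, 1995 and November 8, 1995 respectively; done November 2, 1995 — within the window.
Step 5 — must wait 20 days from November 2, 1995 (when the procurement file is requested), so not before November 22, 1995; November 23, 1995 is on or after that date.
Step 6 — counting 31 days from November 23, 1995 (when supplemental grounds are filed) gives a deadline of December 24, 1995; done December 27, 1995 — 3 days late.
No need to go further; step 6 was not satisfied.

Step 6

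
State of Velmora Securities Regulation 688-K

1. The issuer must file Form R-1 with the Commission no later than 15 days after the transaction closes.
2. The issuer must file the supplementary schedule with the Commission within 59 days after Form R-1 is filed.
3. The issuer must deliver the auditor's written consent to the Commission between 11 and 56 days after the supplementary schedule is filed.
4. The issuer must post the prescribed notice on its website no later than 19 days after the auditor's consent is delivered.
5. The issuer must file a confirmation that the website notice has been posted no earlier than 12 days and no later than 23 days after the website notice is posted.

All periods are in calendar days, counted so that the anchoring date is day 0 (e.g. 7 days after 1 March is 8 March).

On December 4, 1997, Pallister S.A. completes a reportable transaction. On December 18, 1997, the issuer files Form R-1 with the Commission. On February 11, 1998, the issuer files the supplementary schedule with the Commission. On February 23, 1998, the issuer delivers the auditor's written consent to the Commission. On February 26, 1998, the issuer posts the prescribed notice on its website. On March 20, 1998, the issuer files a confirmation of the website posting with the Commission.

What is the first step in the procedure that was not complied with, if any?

None — every step was satisfied

(1) due by December 4, 1997 + 15 days = December 19, 1997; done December 18, 1997 — timely.
(2) due by December 18, 1997 + 59 days = February 15, 1998; February 11, 1998 is within that limit.
(3) the permitted window runs from February 11, 1998 + 11 = February 22, 1998 to February 11, 1998 + 56 = April 8, 1998; done February 23, 1998 — within the window.
(4) due by February 23, 1998 + 19 days = March 14, 1998; completed February 26, 1998, before the deadline.
(5) the permitted window runs from February 26, 1998 + 12 = March 10, 1998 to February 26, 1998 + 23 = March 21, 1998; March 20, 1998 falls inside that range.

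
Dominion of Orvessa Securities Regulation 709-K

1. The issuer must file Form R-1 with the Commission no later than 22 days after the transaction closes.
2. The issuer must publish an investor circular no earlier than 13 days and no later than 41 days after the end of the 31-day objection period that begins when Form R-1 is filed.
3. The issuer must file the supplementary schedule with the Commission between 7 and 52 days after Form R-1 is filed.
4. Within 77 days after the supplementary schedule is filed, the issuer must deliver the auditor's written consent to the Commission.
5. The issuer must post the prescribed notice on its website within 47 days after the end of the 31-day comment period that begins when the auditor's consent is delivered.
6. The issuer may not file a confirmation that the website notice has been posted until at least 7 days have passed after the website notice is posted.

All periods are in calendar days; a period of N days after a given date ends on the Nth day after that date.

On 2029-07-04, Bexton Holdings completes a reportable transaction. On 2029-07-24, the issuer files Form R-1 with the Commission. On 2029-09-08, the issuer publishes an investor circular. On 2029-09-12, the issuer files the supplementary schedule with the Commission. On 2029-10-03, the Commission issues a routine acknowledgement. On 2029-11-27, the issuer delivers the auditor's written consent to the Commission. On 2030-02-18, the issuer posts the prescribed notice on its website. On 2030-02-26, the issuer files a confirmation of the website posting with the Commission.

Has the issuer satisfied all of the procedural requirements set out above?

No

Step 1: 22 days after 2029-07-04 (when the transaction closes) is 2029-07-26; 2029-07-24 is within that limit.
Step 2: the window is 13–41 days after 2029-08-24 (end of the 31-day objection period, which began when Form R-1 is filed on 2029-07-24), so 2029-09-06 through 2029-10-04; 2029-09-08 falls inside that range.
Step 3: the window is 7–52 days after 2029-07-24 (when Form R-1 is filed), so 2029-07-31 through 2029-09-14; done 2029-09-12 — within the window.
Step 4: 77 days after 2029-09-12 (when the supplementary schedule is filed) is 2029-11-28; done 2029-11-27 — timely.
Step 5: 47 days after 2029-12-28 (end of the 31-day comment period, which began when the auditor's consent is delivered on 2029-11-27) is 2030-02-13; 2030-02-18 misses that deadline by 5 days.
No need to go further; step 5 was not satisfied.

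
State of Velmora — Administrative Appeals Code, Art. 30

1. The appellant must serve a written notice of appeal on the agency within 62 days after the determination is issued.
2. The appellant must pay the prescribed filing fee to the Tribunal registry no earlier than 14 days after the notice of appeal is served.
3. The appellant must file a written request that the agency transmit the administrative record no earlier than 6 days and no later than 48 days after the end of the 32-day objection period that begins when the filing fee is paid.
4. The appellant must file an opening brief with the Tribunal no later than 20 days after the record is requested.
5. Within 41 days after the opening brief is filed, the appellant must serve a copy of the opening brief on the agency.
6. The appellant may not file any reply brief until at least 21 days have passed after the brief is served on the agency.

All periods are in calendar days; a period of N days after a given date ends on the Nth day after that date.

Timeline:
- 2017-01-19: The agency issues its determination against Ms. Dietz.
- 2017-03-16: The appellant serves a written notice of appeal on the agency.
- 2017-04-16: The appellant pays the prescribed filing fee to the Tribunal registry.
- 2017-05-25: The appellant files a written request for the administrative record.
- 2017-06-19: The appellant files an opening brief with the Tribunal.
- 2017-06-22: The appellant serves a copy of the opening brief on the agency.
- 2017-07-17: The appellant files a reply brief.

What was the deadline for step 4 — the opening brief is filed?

2017-06-14

Step 4 runs from 2017-05-25, when the record is requested. 20 days after 2017-05-25 is 2017-06-14.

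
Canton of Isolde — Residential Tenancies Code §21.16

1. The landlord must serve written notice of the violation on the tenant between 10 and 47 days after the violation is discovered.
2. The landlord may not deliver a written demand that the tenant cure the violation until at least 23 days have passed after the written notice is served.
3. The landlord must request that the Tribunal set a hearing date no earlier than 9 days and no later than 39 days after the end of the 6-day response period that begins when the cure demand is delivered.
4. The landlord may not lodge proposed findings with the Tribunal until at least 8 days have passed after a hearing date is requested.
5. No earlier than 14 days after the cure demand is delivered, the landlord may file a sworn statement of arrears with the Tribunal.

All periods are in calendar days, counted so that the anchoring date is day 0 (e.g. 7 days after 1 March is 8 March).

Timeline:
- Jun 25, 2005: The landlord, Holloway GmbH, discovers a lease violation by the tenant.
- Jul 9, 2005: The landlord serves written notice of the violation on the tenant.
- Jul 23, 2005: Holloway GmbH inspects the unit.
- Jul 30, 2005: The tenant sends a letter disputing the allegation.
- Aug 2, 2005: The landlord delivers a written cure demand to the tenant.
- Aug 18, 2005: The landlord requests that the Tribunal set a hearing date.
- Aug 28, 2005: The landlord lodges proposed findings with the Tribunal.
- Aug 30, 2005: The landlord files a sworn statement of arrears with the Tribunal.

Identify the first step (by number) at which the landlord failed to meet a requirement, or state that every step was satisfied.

None — every step was satisfied

(1) the permitted window runs from Jun 25, 2005 + 10 = Jul 5, 2005 to Jun 25, 2005 + 47 = Aug 11, 2005; done Jul 9, 2005 — within the window.
(2) permitted from Jul 9, 2005 + 23 days = Aug 1, 2005 onward; done Aug 2, 2005 — permitted.
(3) the permitted window runs from Aug 8, 2005 + 9 = Aug 17, 2005 to Aug 8, 2005 + 39 = Sep 16, 2005; Aug 18, 2005 falls inside that range.
(4) permitted from Aug 18, 2005 + 8 days = Aug 26, 2005 onward; Aug 28, 2005 is on or after that date.
(5) permitted from Aug 2, 2005 + 14 days = Aug 16, 2005 onward; Aug 30, 2005 is on or after that date.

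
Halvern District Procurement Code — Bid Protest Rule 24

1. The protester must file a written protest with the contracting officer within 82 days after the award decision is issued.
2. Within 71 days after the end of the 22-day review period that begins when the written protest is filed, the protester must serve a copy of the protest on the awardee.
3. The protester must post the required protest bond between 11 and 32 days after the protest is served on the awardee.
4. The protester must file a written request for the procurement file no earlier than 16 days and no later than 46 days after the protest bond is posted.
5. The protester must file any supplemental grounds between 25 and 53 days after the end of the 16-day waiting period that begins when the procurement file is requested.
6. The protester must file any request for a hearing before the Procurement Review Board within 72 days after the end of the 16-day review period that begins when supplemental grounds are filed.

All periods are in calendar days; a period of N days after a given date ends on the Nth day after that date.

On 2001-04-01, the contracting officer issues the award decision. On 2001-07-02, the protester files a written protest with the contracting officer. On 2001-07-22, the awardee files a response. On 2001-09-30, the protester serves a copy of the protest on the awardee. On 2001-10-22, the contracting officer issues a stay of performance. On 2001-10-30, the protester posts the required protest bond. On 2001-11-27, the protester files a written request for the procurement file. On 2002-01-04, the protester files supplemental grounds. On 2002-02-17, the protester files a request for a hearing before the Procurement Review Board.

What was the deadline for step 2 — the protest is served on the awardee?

2001-10-03

The written protest is filed on 2001-07-02; the 22-day review period therefore ends 2001-07-24, and step 2 runs from that date. 71 days after 2001-07-24 is 2001-10-03.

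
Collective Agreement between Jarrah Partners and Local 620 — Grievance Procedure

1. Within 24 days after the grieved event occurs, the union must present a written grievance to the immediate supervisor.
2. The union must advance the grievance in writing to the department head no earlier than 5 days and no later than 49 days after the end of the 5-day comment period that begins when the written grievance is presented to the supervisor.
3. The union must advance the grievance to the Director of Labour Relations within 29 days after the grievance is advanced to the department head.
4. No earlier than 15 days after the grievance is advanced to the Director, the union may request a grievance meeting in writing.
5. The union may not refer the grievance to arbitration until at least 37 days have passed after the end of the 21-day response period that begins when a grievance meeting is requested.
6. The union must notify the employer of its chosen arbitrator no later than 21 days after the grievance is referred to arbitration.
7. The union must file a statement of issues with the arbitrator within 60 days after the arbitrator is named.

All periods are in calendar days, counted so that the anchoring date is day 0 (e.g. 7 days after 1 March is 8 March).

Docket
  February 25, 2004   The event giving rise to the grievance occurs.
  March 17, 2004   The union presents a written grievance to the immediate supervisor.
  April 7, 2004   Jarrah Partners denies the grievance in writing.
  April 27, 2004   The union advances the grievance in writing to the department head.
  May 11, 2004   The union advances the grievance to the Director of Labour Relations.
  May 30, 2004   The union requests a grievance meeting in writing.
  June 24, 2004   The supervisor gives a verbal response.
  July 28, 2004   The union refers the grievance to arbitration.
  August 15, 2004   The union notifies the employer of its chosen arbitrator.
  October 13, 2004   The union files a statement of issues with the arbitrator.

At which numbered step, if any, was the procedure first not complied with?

None — every step was satisfied

Step 1: 24 days after February 25, 2004 (when the grieved event occurs) is March 20, 2004; completed March 17, 2004, before the deadline.
Step 2: the window is 5–49 days after March 22, 2004 (end of the 5-day comment period, which began when the written grievance is presented to the supervisor on March 17, 2004), so March 27, 2004 through May 10, 2004; April 27, 2004 falls inside that range.
Step 3: 29 days after April 27, 2004 (when the grievance is advanced to the department head) is May 26, 2004; completed May 11, 2004, before the deadline.
Step 4: the earliest permitted date is 15 days after May 11, 2004 (when the grievance is advanced to the Director), i.e. May 26, 2004; done May 30, 2004 — permitted.
Step 5: the earliest permitted date is 37 days after June 20, 2004 (end of the 21-day response period, which began when a grievance meeting is requested on May 30, 2004), i.e. July 27, 2004; done July 28, 2004 — permitted.
Step 6: 21 days after July 28, 2004 (when the grievance is referred to arbitration) is August 18, 2004; completed August 15, 2004, before the deadline.
Step 7: 60 days after August 15, 2004 (when the arbitrator is named) is October 14, 2004; completed October 13, 2004, before the deadline.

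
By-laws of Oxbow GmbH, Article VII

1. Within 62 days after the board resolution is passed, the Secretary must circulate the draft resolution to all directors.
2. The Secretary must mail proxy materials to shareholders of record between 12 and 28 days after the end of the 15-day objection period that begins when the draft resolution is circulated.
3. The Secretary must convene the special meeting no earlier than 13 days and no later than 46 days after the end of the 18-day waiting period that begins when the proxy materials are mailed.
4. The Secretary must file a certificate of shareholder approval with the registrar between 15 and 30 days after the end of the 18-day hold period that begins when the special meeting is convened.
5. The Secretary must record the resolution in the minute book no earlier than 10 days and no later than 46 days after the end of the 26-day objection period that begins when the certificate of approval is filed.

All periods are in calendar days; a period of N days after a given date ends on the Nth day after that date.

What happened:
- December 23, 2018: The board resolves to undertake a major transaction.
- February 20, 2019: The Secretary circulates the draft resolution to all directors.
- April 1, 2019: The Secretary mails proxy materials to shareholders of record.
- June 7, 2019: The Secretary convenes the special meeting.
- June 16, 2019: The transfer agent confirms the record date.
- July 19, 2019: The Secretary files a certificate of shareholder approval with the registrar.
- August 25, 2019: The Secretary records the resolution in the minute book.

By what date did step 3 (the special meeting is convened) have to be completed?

June 4, 2019

The proxy materials are mailed on April 1, 2019; the 18-day waiting period therefore ends April 19, 2019, and step 3 runs from that date. The window is 13–46 days after April 19, 2019; it closes on June 4, 2019.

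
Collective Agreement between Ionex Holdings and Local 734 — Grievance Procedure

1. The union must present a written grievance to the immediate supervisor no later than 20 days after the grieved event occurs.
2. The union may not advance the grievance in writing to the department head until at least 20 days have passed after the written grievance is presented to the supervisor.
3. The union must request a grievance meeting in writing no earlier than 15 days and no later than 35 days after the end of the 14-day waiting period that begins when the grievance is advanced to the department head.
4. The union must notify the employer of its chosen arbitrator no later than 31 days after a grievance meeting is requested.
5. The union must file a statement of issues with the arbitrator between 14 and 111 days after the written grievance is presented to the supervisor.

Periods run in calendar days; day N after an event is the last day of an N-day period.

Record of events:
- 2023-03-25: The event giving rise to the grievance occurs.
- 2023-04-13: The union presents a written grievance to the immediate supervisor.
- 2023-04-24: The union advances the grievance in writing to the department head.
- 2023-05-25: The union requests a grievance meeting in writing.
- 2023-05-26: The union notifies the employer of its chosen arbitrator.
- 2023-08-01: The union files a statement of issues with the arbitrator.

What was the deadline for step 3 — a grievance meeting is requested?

2023-06-12

The grievance is advanced to the department head on 2023-04-24; the 14-day waiting period therefore ends 2023-05-08, and step 3 runs from that date. The window is 15–35 days after 2023-05-08; it closes on 2023-06-12.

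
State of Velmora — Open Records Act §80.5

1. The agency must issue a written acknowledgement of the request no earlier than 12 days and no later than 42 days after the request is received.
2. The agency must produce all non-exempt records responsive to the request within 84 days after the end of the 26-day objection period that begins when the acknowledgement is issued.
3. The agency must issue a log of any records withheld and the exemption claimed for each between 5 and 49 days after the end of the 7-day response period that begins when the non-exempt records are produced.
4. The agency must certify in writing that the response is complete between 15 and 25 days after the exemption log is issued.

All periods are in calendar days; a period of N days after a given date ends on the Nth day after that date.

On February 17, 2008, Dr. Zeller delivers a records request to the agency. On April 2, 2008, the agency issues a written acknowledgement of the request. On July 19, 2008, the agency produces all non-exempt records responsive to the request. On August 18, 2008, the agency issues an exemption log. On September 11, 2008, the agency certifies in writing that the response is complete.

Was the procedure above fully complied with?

Step 1: the window is 12–42 days after February 17, 2008 (when the request is received), so February 29, 2008 through March 30, 2008; done April 2, 2008 — 3 days after the window closed.

No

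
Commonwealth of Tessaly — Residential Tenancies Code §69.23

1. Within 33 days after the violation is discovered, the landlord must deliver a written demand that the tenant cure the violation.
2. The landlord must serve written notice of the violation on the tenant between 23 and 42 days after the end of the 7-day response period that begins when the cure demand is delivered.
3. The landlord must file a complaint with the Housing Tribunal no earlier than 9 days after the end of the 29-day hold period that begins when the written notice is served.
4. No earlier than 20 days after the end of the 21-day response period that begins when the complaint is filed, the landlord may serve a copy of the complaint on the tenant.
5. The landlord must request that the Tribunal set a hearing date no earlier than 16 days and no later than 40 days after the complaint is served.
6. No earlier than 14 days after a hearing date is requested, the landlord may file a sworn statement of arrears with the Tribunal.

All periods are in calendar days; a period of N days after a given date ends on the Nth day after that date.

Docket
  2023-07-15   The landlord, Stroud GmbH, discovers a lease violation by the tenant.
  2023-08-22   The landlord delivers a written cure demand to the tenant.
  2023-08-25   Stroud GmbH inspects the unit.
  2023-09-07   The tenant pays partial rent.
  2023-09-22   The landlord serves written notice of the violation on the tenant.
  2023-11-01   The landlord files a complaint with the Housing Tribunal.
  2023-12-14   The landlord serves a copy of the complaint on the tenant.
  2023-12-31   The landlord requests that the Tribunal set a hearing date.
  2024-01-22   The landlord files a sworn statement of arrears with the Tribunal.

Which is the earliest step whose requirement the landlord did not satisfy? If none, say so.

(1) due by 2023-07-15 + 33 days = 2023-08-17; not done until 2023-08-22, 5 days after the deadline.
The analysis stops there.

Step 1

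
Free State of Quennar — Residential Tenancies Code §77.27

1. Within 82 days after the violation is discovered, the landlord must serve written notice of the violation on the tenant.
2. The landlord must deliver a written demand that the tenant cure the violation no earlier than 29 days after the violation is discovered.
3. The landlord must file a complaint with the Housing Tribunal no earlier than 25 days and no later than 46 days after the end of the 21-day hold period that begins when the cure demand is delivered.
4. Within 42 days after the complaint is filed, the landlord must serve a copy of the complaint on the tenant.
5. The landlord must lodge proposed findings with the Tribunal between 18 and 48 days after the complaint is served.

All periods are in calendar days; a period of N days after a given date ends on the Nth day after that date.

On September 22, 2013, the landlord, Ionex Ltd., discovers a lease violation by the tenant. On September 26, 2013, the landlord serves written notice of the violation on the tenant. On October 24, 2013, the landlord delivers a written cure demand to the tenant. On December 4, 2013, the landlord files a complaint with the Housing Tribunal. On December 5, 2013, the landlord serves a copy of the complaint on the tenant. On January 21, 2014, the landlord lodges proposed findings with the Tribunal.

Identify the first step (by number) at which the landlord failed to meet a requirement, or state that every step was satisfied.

Step 3

Step 1 — counting 82 days from September 22, 2013 (when the violation is discovered) gives a deadline of December 13, 2013; completed September 26, 2013, before the deadline.
Step 2 — must wait 29 days from September 22, 2013 (when the violation is discovered), so not before October 21, 2013; October 24, 2013 is on or after that date.
Step 3 — 25 and 46 days from November 14, 2013 (end of the 21-day hold period, which began when the cure demand is delivered on October 24, 2013) are December 9, 2013 and December 30, 2013 respectively; December 4, 2013 is 5 days too early.
Later steps need not be reached.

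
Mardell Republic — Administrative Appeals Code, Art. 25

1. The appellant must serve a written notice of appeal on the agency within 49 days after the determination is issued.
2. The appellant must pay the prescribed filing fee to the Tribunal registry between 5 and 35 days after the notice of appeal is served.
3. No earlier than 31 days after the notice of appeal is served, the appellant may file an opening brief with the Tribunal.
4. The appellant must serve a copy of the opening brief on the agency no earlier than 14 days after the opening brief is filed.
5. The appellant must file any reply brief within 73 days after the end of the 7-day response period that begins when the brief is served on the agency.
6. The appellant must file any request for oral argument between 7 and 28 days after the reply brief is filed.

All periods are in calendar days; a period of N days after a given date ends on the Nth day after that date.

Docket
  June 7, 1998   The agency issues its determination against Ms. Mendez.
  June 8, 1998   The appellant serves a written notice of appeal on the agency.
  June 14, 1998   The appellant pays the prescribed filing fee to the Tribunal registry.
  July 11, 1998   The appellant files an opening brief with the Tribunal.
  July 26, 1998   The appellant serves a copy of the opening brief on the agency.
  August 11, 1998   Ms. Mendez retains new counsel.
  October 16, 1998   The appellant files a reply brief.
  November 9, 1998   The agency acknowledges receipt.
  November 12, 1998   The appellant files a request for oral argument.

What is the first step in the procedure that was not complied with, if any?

Step 1 — counting 49 days from June 7, 1998 (when the determination is issued) gives a deadline of July 26, 1998; done June 8, 1998 — timely.
Step 2 — 5 and 35 days from June 8, 1998 (when the notice of appeal is served) are June 13, 1998 and July 13, 1998 respectively; done June 14, 1998 — within the window.
Step 3 — must wait 31 days from June 8, 1998 (when the notice of appeal is served), so not before July 9, 1998; July 11, 1998 is on or after that date.
Step 4 — must wait 14 days from July 11, 1998 (when the opening brief is filed), so not before July 25, 1998; done July 26, 1998, after the minimum wait.
Step 5 — counting 73 days from August 2, 1998 (end of the 7-day response period, which began when the brief is served on the agency on July 26, 1998) gives a deadline of October 14, 1998; October 16, 1998 misses that deadline by 2 days.

Step 5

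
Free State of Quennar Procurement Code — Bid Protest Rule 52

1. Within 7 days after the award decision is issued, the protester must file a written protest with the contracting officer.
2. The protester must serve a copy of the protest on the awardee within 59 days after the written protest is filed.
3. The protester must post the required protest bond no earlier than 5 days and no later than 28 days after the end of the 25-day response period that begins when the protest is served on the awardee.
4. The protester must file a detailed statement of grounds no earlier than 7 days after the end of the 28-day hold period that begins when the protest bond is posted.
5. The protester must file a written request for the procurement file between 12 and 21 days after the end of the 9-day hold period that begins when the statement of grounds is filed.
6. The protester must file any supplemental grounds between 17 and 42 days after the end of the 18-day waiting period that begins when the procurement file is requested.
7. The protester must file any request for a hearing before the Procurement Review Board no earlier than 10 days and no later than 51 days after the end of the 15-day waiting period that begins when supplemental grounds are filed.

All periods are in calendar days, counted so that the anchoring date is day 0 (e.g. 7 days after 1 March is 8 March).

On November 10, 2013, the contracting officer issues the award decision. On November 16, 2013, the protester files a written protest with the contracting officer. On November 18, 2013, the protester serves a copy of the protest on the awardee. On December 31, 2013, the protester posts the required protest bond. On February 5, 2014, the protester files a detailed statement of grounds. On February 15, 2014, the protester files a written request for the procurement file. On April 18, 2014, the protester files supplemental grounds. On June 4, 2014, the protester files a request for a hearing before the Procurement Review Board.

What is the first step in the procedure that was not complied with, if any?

(1) due by November 10, 2013 + 7 days = November 17, 2013; November 16, 2013 is within that limit.
(2) due by November 16, 2013 + 59 days = January 14, 2014; November 18, 2013 is within that limit.
(3) the permitted window runs from December 13, 2013 + 5 = December 18, 2013 to December 13, 2013 + 28 = January 10, 2014; done December 31, 2013 — within the window.
(4) permitted from January 28, 2014 + 7 days = February 4, 2014 onward; February 5, 2014 is on or after that date.
(5) the permitted window runs from February 14, 2014 + 12 = February 26, 2014 to February 14, 2014 + 21 = March 7, 2014; done February 15, 2014 — 11 days before the window opened.
That is the first point of non-compliance.

Step 5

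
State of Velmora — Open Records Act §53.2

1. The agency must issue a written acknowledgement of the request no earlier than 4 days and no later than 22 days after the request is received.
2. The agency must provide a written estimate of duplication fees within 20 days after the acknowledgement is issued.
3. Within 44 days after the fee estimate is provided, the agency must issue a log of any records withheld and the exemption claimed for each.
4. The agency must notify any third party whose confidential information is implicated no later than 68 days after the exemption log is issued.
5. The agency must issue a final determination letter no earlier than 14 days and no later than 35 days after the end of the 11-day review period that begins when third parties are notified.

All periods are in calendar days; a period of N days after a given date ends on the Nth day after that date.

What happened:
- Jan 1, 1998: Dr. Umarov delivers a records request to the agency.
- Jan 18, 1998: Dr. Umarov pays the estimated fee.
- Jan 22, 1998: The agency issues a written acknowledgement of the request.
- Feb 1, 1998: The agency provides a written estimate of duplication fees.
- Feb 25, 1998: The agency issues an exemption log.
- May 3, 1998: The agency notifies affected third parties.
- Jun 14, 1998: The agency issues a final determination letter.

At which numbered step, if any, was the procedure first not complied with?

(1) the permitted window runs from Jan 1, 1998 + 4 = Jan 5, 1998 to Jan 1, 1998 + 22 = Jan 23, 1998; Jan 22, 1998 falls inside that range.
(2) due by Jan 22, 1998 + 20 days = Feb 11, 1998; done Feb 1, 1998 — timely.
(3) due by Feb 1, 1998 + 44 days = Mar 17, 1998; done Feb 25, 1998 — timely.
(4) due by Feb 25, 1998 + 68 days = May 4, 1998; May 3, 1998 is within that limit.
(5) the permitted window runs from May 14, 1998 + 14 = May 28, 1998 to May 14, 1998 + 35 = Jun 18, 1998; done Jun 14, 1998 — within the window.

None — every step was satisfied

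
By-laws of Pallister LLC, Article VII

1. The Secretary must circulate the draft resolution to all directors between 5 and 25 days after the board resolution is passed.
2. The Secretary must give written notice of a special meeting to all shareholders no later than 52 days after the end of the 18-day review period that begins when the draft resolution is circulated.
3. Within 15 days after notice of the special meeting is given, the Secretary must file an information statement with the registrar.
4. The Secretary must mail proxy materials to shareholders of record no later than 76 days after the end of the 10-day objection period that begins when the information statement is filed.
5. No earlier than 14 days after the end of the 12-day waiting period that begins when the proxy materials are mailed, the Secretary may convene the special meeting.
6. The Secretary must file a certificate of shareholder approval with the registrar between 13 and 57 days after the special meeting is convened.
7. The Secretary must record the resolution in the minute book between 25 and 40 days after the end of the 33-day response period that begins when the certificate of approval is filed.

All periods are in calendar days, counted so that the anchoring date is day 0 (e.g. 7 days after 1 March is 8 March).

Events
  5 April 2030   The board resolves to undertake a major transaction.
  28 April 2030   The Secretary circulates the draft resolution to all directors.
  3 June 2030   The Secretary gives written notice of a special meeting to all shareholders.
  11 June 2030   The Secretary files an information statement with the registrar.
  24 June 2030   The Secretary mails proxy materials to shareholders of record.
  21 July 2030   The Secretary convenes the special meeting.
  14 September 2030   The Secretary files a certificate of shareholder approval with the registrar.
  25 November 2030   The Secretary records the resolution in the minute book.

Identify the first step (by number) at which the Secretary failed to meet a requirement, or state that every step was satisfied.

None — every step was satisfied

Step 1: the window is 5–25 days after 5 April 2030 (when the board resolution is passed), so 10 April 2030 through 30 April 2030; done 28 April 2030, which is between those dates.
Step 2: 52 days after 16 May 2030 (end of the 18-day review period, which began when the draft resolution is circulated on 28 April 2030) is 7 July 2030; done 3 June 2030 — timely.
Step 3: 15 days after 3 June 2030 (when notice of the special meeting is given) is 18 June 2030; 11 June 2030 is within that limit.
Step 4: 76 days after 21 June 2030 (end of the 10-day objection period, which began when the information statement is filed on 11 June 2030) is 5 September 2030; 24 June 2030 is within that limit.
Step 5: the earliest permitted date is 14 days after 6 July 2030 (end of the 12-day waiting period, which began when the proxy materials are mailed on 24 June 2030), i.e. 20 July 2030; done 21 July 2030 — permitted.
Step 6: the window is 13–57 days after 21 July 2030 (when the special meeting is convened), so 3 August 2030 through 16 September 2030; 14 September 2030 falls inside that range.
Step 7: the window is 25–40 days after 17 October 2030 (end of the 33-day response period, which began when the certificate of approval is filed on 14 September 2030), so 11 November 2030 through 26 November 2030; done 25 November 2030, which is between those dates.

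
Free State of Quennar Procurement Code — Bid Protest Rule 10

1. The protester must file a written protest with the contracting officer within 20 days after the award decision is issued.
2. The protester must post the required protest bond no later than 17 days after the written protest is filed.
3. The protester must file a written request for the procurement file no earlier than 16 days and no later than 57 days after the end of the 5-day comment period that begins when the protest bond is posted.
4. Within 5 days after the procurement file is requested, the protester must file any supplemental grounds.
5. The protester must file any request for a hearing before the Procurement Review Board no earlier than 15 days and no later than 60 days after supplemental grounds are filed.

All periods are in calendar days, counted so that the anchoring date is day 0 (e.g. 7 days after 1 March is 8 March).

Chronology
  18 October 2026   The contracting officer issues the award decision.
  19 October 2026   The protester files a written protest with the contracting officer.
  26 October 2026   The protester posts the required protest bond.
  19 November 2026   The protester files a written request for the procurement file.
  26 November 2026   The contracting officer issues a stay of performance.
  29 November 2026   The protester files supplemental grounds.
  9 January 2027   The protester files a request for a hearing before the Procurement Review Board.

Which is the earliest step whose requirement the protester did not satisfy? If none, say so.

Step 1 — counting 20 days from 18 October 2026 (when the award decision is issued) gives a deadline of 7 November 2026; done 19 October 2026 — timely.
Step 2 — counting 17 days from 19 October 2026 (when the written protest is filed) gives a deadline of 5 November 2026; 26 October 2026 is within that limit.
Step 3 — 16 and 57 days from 31 October 2026 (end of the 5-day comment period, which began when the protest bond is posted on 26 October 2026) are 16 November 2026 and 27 December 2026 respectively; 19 November 2026 falls inside that range.
Step 4 — counting 5 days from 19 November 2026 (when the procurement file is requested) gives a deadline of 24 November 2026; done 29 November 2026 — 5 days late.
That is the first point of non-compliance.

Step 4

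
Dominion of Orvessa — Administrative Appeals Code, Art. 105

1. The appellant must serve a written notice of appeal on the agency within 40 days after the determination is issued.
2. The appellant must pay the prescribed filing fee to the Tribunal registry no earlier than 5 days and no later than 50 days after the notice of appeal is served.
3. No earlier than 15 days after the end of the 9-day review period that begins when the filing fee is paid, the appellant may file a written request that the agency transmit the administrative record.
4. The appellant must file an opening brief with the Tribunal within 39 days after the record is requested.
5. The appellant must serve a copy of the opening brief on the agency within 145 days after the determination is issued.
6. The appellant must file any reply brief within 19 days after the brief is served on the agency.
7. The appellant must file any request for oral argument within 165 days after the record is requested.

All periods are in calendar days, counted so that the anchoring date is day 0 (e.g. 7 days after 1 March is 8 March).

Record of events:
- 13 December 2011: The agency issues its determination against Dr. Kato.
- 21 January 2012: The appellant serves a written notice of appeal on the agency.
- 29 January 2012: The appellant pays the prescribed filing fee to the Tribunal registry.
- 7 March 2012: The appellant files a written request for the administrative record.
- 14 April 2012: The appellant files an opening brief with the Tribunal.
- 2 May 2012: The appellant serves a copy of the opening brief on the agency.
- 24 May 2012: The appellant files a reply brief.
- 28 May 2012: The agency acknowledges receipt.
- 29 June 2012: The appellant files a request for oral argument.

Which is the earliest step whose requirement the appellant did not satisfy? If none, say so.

Step 6

Step 1 — counting 40 days from 13 December 2011 (when the determination is issued) gives a deadline of 22 January 2012; 21 January 2012 is within that limit.
Step 2 — 5 and 50 days from 21 January 2012 (when the notice of appeal is served) are 26 January 2012 and 11 March 2012 respectively; 29 January 2012 falls inside that range.
Step 3 — must wait 15 days from 7 February 2012 (end of the 9-day review period, which began when the filing fee is paid on 29 January 2012), so not before 22 February 2012; done 7 March 2012 — permitted.
Step 4 — counting 39 days from 7 March 2012 (when the record is requested) gives a deadline of 15 April 2012; completed 14 April 2012, before the deadline.
Step 5 — counting 145 days from 13 December 2011 (when the determination is issued) gives a deadline of 6 May 2012; 2 May 2012 is within that limit.
Step 6 — counting 19 days from 2 May 2012 (when the brief is served on the agency) gives a deadline of 21 May 2012; not done until 24 May 2012, 3 days after the deadline.
The analysis stops there.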